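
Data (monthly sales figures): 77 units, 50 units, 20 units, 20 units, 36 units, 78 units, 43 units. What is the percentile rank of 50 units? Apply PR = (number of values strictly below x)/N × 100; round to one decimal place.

N = 7.
Strictly below 50: 4. Equal to 50: 1.
PR = 4/7 × 100 = 57.1

57.1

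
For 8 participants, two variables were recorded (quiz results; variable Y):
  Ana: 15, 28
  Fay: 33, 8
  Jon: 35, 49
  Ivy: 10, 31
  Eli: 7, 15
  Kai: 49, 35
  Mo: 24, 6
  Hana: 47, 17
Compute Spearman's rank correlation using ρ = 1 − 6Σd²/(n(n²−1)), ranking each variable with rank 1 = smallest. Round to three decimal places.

0.333

Ranks of variable 1: 3, 5, 6, 2, 1, 8, 4, 7
Ranks of variable 2: 5, 2, 8, 6, 3, 7, 1, 4
d = r₁ − r₂: -2, 3, -2, -4, -2, 1, 3, 3
d²: 4, 9, 4, 16, 4, 1, 9, 9; Σd² = 56
ρ = 1 − 6·56/(8·63) = 1 − 336/504 = 0.333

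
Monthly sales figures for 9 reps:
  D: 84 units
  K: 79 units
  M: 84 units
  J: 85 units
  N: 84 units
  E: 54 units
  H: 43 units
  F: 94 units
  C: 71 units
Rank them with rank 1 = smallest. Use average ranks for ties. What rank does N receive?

Sorted (ascending): 43, 54, 71, 79, 84, 84, 84, 85, 94
The 3 values of 84 occupy positions 5–7 → average rank 6.
N has value 84 units → rank 6.

6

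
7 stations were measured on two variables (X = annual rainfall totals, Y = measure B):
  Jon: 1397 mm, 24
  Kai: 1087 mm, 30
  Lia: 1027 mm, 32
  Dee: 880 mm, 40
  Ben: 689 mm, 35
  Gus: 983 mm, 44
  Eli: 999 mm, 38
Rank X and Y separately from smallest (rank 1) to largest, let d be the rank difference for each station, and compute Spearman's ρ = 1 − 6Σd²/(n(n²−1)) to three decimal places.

-0.750

Ranks of variable 1: 7, 6, 5, 2, 1, 3, 4
Ranks of variable 2: 1, 2, 3, 6, 4, 7, 5
d = r₁ − r₂: 6, 4, 2, -4, -3, -4, -1
d²: 36, 16, 4, 16, 9, 16, 1; Σd² = 98
ρ = 1 − 6·98/(7·48) = 1 − 588/336 = -0.750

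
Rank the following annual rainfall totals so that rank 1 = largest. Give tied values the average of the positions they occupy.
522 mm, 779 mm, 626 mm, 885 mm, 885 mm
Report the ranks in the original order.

Sorted (descending): 885, 885, 779, 626, 522
The 2 values of 885 occupy positions 1–2 → average rank (1+2)/2 = 1.5.

5, 3, 4, 1.5, 1.5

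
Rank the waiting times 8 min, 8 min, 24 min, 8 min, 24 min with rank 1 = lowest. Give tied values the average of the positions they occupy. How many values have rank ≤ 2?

3

Sorted (ascending): 8, 8, 8, 24, 24
The 3 values of 8 occupy positions 1–3 → average rank 2.
The 2 values of 24 occupy positions 4–5 → average rank (4+5)/2 = 4.5.
Ranks ≤ 2: {2, 2, 2} → 3 values.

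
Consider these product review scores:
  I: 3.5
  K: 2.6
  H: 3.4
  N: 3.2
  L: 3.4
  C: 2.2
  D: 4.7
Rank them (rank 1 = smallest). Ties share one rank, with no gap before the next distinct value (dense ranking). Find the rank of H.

4

Sorted (ascending): 2.2, 2.6, 3.2, 3.4, 3.4, 3.5, 4.7
The 2 values of 3.4 share dense rank 4.
Remaining distinct values take the next consecutive integers.
H has value 3.4 → rank 4.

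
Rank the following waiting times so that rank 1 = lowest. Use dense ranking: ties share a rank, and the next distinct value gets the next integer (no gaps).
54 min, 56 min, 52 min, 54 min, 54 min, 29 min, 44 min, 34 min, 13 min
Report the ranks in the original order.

6, 7, 5, 6, 6, 2, 4, 3, 1

Sorted (ascending): 13, 29, 34, 44, 52, 54, 54, 54, 56
The 3 values of 54 share dense rank 6.
Remaining distinct values take the next consecutive integers.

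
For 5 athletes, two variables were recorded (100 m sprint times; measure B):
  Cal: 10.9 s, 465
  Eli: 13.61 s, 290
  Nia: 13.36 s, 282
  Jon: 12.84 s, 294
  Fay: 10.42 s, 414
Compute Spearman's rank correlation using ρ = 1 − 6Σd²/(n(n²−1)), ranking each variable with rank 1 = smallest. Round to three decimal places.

Ranks of variable 1: 2, 5, 4, 3, 1
Ranks of variable 2: 5, 2, 1, 3, 4
d = r₁ − r₂: -3, 3, 3, 0, -3
d²: 9, 9, 9, 0, 9; Σd² = 36
ρ = 1 − 6·36/(5·24) = 1 − 216/120 = -0.800

-0.800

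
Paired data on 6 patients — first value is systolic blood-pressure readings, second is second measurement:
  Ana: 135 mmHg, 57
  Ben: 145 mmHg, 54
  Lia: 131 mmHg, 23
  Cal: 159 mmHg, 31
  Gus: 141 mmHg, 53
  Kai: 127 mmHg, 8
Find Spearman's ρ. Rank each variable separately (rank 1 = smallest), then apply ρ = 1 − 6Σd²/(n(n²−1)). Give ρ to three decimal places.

0.486

Ranks of variable 1: 3, 5, 2, 6, 4, 1
Ranks of variable 2: 6, 5, 2, 3, 4, 1
d = r₁ − r₂: -3, 0, 0, 3, 0, 0
d²: 9, 0, 0, 9, 0, 0; Σd² = 18
ρ = 1 − 6·18/(6·35) = 1 − 108/210 = 0.486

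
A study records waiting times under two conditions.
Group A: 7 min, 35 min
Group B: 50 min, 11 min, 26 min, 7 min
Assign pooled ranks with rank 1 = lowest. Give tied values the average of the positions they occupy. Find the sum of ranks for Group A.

Sorted (ascending): 7, 7, 11, 26, 35, 50
The 2 values of 7 occupy positions 1–2 → average rank (1+2)/2 = 1.5.
Group A values → pooled ranks: 7→1.5, 35→5
Rank sum = 1.5 + 5 = 6.5

6.5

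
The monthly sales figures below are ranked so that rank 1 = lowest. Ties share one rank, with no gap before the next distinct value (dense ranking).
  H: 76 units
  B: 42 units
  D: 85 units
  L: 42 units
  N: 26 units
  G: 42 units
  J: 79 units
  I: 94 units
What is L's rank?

2

Sorted (ascending): 26, 42, 42, 42, 76, 79, 85, 94
The 3 values of 42 share dense rank 2.
Remaining distinct values take the next consecutive integers.
L has value 42 units → rank 2.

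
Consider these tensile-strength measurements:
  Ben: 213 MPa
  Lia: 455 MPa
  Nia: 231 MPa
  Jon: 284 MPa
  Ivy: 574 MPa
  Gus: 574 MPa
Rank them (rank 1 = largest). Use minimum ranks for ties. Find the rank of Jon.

4

Sorted (descending): 574, 574, 455, 284, 231, 213
The 2 values of 574 occupy positions 1–2 → each gets rank 1.
Jon has value 284 MPa → rank 4.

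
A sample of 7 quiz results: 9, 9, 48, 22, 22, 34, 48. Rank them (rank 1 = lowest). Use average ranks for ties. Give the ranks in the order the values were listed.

Sorted (ascending): 9, 9, 22, 22, 34, 48, 48
The 2 values of 9 occupy positions 1–2 → average rank (1+2)/2 = 1.5.
The 2 values of 22 occupy positions 3–4 → average rank (3+4)/2 = 3.5.
The 2 values of 48 occupy positions 6–7 → average rank (6+7)/2 = 6.5.

1.5, 1.5, 6.5, 3.5, 3.5, 5, 6.5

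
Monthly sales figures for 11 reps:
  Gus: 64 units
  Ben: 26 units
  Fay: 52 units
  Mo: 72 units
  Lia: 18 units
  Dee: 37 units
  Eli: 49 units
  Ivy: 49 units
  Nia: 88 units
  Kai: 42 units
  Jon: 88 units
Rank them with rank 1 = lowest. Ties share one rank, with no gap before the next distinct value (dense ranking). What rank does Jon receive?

9

Sorted (ascending): 18, 26, 37, 42, 49, 49, 52, 64, 72, 88, 88
The 2 values of 49 share dense rank 5.
The 2 values of 88 share dense rank 9.
Remaining distinct values take the next consecutive integers.
Jon has value 88 units → rank 9.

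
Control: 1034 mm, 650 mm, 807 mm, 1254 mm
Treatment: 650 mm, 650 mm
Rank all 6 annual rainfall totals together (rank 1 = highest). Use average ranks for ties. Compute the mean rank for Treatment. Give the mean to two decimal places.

Sorted (descending): 1254, 1034, 807, 650, 650, 650
The 3 values of 650 occupy positions 4–6 → average rank 5.
Treatment values → pooled ranks: 650→5, 650→5
Mean rank = (5 + 5) / 2 = 5.00

5.00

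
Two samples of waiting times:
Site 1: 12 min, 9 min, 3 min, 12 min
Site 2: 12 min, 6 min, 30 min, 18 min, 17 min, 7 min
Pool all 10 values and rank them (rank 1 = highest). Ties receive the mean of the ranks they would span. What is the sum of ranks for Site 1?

Sorted (descending): 30, 18, 17, 12, 12, 12, 9, 7, 6, 3
The 3 values of 12 occupy positions 4–6 → average rank 5.
Site 1 values → pooled ranks: 12→5, 9→7, 3→10, 12→5
Rank sum = 5 + 7 + 10 + 5 = 27

27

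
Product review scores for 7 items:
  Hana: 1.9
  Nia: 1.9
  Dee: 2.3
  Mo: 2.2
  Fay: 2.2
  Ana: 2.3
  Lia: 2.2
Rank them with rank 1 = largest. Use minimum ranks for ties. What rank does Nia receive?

Sorted (descending): 2.3, 2.3, 2.2, 2.2, 2.2, 1.9, 1.9
The 2 values of 2.3 occupy positions 1–2 → each gets rank 1.
The 3 values of 2.2 occupy positions 3–5 → each gets rank 3.
The 2 values of 1.9 occupy positions 6–7 → each gets rank 6.
Nia has value 1.9 → rank 6.

6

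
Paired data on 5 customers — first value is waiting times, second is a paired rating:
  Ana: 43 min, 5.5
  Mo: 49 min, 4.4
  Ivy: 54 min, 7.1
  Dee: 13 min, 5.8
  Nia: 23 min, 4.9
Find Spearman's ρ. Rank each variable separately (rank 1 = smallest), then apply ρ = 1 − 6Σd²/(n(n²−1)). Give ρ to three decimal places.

0.100

Ranks of variable 1: 3, 4, 5, 1, 2
Ranks of variable 2: 3, 1, 5, 4, 2
d = r₁ − r₂: 0, 3, 0, -3, 0
d²: 0, 9, 0, 9, 0; Σd² = 18
ρ = 1 − 6·18/(5·24) = 1 − 108/120 = 0.100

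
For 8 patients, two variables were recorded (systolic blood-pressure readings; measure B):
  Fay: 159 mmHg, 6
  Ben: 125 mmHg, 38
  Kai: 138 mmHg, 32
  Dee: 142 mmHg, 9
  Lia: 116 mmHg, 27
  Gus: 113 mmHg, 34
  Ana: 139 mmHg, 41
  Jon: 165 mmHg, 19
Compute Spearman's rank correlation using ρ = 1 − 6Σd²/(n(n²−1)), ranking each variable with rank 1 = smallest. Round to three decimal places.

Ranks of variable 1: 7, 3, 4, 6, 2, 1, 5, 8
Ranks of variable 2: 1, 7, 5, 2, 4, 6, 8, 3
d = r₁ − r₂: 6, -4, -1, 4, -2, -5, -3, 5
d²: 36, 16, 1, 16, 4, 25, 9, 25; Σd² = 132
ρ = 1 − 6·132/(8·63) = 1 − 792/504 = -0.571

-0.571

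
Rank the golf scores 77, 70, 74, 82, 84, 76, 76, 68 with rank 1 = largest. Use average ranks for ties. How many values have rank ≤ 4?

Sorted (descending): 84, 82, 77, 76, 76, 74, 70, 68
The 2 values of 76 occupy positions 4–5 → average rank (4+5)/2 = 4.5.
Ranks ≤ 4: {1, 2, 3} → 3 values.

3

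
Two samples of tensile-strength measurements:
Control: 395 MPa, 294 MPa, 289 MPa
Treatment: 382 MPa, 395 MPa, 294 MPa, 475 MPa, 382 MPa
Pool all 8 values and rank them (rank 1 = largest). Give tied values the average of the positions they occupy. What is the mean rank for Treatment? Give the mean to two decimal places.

Sorted (descending): 475, 395, 395, 382, 382, 294, 294, 289
The 2 values of 395 occupy positions 2–3 → average rank (2+3)/2 = 2.5.
The 2 values of 382 occupy positions 4–5 → average rank (4+5)/2 = 4.5.
The 2 values of 294 occupy positions 6–7 → average rank (6+7)/2 = 6.5.
Treatment values → pooled ranks: 382→4.5, 395→2.5, 294→6.5, 475→1, 382→4.5
Mean rank = (4.5 + 2.5 + 6.5 + 1 + 4.5) / 5 = 3.80

3.80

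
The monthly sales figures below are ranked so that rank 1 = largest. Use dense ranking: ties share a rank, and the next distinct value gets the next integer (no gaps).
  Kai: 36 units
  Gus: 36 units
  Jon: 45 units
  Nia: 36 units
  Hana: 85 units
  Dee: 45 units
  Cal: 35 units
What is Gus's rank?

Sorted (descending): 85, 45, 45, 36, 36, 36, 35
The 2 values of 45 share dense rank 2.
The 3 values of 36 share dense rank 3.
Remaining distinct values take the next consecutive integers.
Gus has value 36 units → rank 3.

3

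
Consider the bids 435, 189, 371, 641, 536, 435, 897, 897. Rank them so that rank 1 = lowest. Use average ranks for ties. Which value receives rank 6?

Sorted (ascending): 189, 371, 435, 435, 536, 641, 897, 897
The 2 values of 435 occupy positions 3–4 → average rank (3+4)/2 = 3.5.
The 2 values of 897 occupy positions 7–8 → average rank (7+8)/2 = 7.5.
Rank 6 → value 641.

641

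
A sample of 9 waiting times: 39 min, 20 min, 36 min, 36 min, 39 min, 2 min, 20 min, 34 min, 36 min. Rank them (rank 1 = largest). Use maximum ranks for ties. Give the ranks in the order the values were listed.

Sorted (descending): 39, 39, 36, 36, 36, 34, 20, 20, 2
The 2 values of 39 occupy positions 1–2 → each gets rank 2.
The 3 values of 36 occupy positions 3–5 → each gets rank 5.
The 2 values of 20 occupy positions 7–8 → each gets rank 8.

2, 8, 5, 5, 2, 9, 8, 6, 5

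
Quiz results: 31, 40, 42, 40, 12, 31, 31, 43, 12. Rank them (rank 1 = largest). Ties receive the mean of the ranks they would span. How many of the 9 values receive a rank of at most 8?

Sorted (descending): 43, 42, 40, 40, 31, 31, 31, 12, 12
The 2 values of 40 occupy positions 3–4 → average rank (3+4)/2 = 3.5.
The 3 values of 31 occupy positions 5–7 → average rank 6.
The 2 values of 12 occupy positions 8–9 → average rank (8+9)/2 = 8.5.
Ranks ≤ 8: {1, 2, 3.5, 3.5, 6, 6, 6} → 7 values.

7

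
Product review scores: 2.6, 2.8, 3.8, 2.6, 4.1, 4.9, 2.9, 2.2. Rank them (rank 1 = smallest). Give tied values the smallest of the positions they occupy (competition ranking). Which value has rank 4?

Sorted (ascending): 2.2, 2.6, 2.6, 2.8, 2.9, 3.8, 4.1, 4.9
The 2 values of 2.6 occupy positions 2–3 → each gets rank 2.
Rank 4 → value 2.8.

2.8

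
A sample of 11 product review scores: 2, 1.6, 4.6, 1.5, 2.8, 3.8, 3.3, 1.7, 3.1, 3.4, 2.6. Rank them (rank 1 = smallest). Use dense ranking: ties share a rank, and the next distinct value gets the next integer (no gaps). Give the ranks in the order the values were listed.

Sorted (ascending): 1.5, 1.6, 1.7, 2, 2.6, 2.8, 3.1, 3.3, 3.4, 3.8, 4.6
No ties — each value takes its position as its rank.

4, 2, 11, 1, 6, 10, 8, 3, 7, 9, 5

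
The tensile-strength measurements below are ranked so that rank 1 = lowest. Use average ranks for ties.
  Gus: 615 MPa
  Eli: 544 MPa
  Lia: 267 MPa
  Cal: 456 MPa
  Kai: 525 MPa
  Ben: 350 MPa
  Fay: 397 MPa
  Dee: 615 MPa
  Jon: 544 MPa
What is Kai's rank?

Sorted (ascending): 267, 350, 397, 456, 525, 544, 544, 615, 615
The 2 values of 544 occupy positions 6–7 → average rank (6+7)/2 = 6.5.
The 2 values of 615 occupy positions 8–9 → average rank (8+9)/2 = 8.5.
Kai has value 525 MPa → rank 5.

5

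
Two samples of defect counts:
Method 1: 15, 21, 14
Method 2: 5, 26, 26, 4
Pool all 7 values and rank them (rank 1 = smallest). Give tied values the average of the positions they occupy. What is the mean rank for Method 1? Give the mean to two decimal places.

Sorted (ascending): 4, 5, 14, 15, 21, 26, 26
The 2 values of 26 occupy positions 6–7 → average rank (6+7)/2 = 6.5.
Method 1 values → pooled ranks: 15→4, 21→5, 14→3
Mean rank = (4 + 5 + 3) / 3 = 4.00

4.00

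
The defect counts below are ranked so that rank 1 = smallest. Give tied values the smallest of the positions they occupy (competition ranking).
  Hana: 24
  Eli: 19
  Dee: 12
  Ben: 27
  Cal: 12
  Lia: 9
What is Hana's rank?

5

Sorted (ascending): 9, 12, 12, 19, 24, 27
The 2 values of 12 occupy positions 2–3 → each gets rank 2.
Hana has value 24 → rank 5.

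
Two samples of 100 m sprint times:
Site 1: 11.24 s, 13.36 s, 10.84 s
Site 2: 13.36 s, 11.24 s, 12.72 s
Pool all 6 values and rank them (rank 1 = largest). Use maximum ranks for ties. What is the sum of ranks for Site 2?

Sorted (descending): 13.36, 13.36, 12.72, 11.24, 11.24, 10.84
The 2 values of 13.36 occupy positions 1–2 → each gets rank 2.
The 2 values of 11.24 occupy positions 4–5 → each gets rank 5.
Site 2 values → pooled ranks: 13.36→2, 11.24→5, 12.72→3
Rank sum = 2 + 5 + 3 = 10

10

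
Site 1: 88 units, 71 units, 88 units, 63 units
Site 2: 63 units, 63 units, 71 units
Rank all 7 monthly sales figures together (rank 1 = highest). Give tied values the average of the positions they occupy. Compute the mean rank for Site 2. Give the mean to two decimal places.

Sorted (descending): 88, 88, 71, 71, 63, 63, 63
The 2 values of 88 occupy positions 1–2 → average rank (1+2)/2 = 1.5.
The 2 values of 71 occupy positions 3–4 → average rank (3+4)/2 = 3.5.
The 3 values of 63 occupy positions 5–7 → average rank 6.
Site 2 values → pooled ranks: 63→6, 63→6, 71→3.5
Mean rank = (6 + 6 + 3.5) / 3 = 5.17

5.17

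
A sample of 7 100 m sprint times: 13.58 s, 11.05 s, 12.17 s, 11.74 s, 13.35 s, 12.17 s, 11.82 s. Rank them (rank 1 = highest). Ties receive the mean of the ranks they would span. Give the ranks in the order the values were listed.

Sorted (descending): 13.58, 13.35, 12.17, 12.17, 11.82, 11.74, 11.05
The 2 values of 12.17 occupy positions 3–4 → average rank (3+4)/2 = 3.5.

1, 7, 3.5, 6, 2, 3.5, 5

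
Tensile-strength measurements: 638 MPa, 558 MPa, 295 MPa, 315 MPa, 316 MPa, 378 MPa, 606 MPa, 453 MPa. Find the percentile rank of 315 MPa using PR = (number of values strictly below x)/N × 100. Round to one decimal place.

12.5

N = 8.
Strictly below 315: 1. Equal to 315: 1.
PR = 1/8 × 100 = 12.5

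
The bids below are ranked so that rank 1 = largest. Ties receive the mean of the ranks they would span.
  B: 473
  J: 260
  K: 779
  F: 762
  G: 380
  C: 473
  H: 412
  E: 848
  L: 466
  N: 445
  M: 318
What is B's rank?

4.5

Sorted (descending): 848, 779, 762, 473, 473, 466, 445, 412, 380, 318, 260
The 2 values of 473 occupy positions 4–5 → average rank (4+5)/2 = 4.5.
B has value 473 → rank 4.5.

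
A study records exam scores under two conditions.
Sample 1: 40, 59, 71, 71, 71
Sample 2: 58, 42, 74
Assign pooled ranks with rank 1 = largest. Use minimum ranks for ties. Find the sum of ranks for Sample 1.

19

Sorted (descending): 74, 71, 71, 71, 59, 58, 42, 40
The 3 values of 71 occupy positions 2–4 → each gets rank 2.
Sample 1 values → pooled ranks: 40→8, 59→5, 71→2, 71→2, 71→2
Rank sum = 8 + 5 + 2 + 2 + 2 = 19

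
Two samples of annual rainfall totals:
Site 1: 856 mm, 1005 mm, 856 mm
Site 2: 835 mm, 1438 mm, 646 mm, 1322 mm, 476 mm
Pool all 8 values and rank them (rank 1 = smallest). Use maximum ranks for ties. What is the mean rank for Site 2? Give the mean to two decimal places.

Sorted (ascending): 476, 646, 835, 856, 856, 1005, 1322, 1438
The 2 values of 856 occupy positions 4–5 → each gets rank 5.
Site 2 values → pooled ranks: 835→3, 1438→8, 646→2, 1322→7, 476→1
Mean rank = (3 + 8 + 2 + 7 + 1) / 5 = 4.20

4.20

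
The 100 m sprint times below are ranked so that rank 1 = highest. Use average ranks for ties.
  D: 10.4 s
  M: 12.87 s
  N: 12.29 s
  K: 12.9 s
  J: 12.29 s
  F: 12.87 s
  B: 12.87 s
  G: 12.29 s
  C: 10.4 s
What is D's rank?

8.5

Sorted (descending): 12.9, 12.87, 12.87, 12.87, 12.29, 12.29, 12.29, 10.4, 10.4
The 3 values of 12.87 occupy positions 2–4 → average rank 3.
The 3 values of 12.29 occupy positions 5–7 → average rank 6.
The 2 values of 10.4 occupy positions 8–9 → average rank (8+9)/2 = 8.5.
D has value 10.4 s → rank 8.5.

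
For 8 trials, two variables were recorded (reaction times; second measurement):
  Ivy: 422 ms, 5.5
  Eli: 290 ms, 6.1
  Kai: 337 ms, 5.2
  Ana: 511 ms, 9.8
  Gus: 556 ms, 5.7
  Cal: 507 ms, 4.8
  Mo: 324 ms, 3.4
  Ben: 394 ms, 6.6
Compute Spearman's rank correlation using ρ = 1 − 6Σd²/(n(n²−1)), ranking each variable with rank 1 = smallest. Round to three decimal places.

Ranks of variable 1: 5, 1, 3, 7, 8, 6, 2, 4
Ranks of variable 2: 4, 6, 3, 8, 5, 2, 1, 7
d = r₁ − r₂: 1, -5, 0, -1, 3, 4, 1, -3
d²: 1, 25, 0, 1, 9, 16, 1, 9; Σd² = 62
ρ = 1 − 6·62/(8·63) = 1 − 372/504 = 0.262

0.262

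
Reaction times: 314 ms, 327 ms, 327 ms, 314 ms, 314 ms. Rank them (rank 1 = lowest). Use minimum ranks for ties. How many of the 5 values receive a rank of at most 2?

Sorted (ascending): 314, 314, 314, 327, 327
The 3 values of 314 occupy positions 1–3 → each gets rank 1.
The 2 values of 327 occupy positions 4–5 → each gets rank 4.
Ranks ≤ 2: {1, 1, 1} → 3 values.

3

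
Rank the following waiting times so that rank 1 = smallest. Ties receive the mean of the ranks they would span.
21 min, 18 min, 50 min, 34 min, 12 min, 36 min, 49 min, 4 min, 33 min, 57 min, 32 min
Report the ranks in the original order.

Sorted (ascending): 4, 12, 18, 21, 32, 33, 34, 36, 49, 50, 57
No ties — each value takes its position as its rank.

4, 3, 10, 7, 2, 8, 9, 1, 6, 11, 5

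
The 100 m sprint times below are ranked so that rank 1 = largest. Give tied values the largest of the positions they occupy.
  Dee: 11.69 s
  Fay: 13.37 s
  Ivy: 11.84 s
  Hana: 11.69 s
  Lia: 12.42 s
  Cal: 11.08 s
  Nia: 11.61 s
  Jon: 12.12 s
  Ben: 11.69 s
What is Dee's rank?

7

Sorted (descending): 13.37, 12.42, 12.12, 11.84, 11.69, 11.69, 11.69, 11.61, 11.08
The 3 values of 11.69 occupy positions 5–7 → each gets rank 7.
Dee has value 11.69 s → rank 7.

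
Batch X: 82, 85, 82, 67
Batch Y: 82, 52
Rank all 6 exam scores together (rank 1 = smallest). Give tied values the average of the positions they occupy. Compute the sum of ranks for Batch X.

16

Sorted (ascending): 52, 67, 82, 82, 82, 85
The 3 values of 82 occupy positions 3–5 → average rank 4.
Batch X values → pooled ranks: 82→4, 85→6, 82→4, 67→2
Rank sum = 4 + 6 + 4 + 2 = 16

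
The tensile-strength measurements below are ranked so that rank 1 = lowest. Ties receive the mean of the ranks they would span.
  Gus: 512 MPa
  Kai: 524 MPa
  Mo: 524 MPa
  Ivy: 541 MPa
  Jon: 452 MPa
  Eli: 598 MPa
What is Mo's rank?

Sorted (ascending): 452, 512, 524, 524, 541, 598
The 2 values of 524 occupy positions 3–4 → average rank (3+4)/2 = 3.5.
Mo has value 524 MPa → rank 3.5.

3.5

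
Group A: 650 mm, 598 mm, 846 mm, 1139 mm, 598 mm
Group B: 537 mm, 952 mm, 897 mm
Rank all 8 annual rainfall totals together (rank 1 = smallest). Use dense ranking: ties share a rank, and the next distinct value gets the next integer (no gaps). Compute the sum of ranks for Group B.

12

Sorted (ascending): 537, 598, 598, 650, 846, 897, 952, 1139
The 2 values of 598 share dense rank 2.
Remaining distinct values take the next consecutive integers.
Group B values → pooled ranks: 537→1, 952→6, 897→5
Rank sum = 1 + 6 + 5 = 12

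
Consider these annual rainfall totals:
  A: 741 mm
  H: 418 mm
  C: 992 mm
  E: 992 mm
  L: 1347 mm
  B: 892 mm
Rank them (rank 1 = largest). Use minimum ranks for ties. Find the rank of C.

Sorted (descending): 1347, 992, 992, 892, 741, 418
The 2 values of 992 occupy positions 2–3 → each gets rank 2.
C has value 992 mm → rank 2.

2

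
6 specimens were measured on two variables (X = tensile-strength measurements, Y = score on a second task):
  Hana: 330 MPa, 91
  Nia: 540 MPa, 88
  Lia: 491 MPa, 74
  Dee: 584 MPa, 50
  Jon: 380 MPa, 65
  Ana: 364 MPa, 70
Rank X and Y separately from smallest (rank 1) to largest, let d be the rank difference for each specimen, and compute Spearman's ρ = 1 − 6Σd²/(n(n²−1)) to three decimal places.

-0.486

Ranks of variable 1: 1, 5, 4, 6, 3, 2
Ranks of variable 2: 6, 5, 4, 1, 2, 3
d = r₁ − r₂: -5, 0, 0, 5, 1, -1
d²: 25, 0, 0, 25, 1, 1; Σd² = 52
ρ = 1 − 6·52/(6·35) = 1 − 312/210 = -0.486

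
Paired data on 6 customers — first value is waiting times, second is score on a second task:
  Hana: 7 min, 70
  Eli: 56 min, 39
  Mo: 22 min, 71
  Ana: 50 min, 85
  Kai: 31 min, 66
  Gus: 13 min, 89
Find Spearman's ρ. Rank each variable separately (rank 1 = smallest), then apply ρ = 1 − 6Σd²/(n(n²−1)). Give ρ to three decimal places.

Ranks of variable 1: 1, 6, 3, 5, 4, 2
Ranks of variable 2: 3, 1, 4, 5, 2, 6
d = r₁ − r₂: -2, 5, -1, 0, 2, -4
d²: 4, 25, 1, 0, 4, 16; Σd² = 50
ρ = 1 − 6·50/(6·35) = 1 − 300/210 = -0.429

-0.429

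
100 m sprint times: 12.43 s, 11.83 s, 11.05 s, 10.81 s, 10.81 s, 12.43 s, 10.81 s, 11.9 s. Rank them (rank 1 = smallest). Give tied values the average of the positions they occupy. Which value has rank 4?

Sorted (ascending): 10.81, 10.81, 10.81, 11.05, 11.83, 11.9, 12.43, 12.43
The 3 values of 10.81 occupy positions 1–3 → average rank 2.
The 2 values of 12.43 occupy positions 7–8 → average rank (7+8)/2 = 7.5.
Rank 4 → value 11.05.

11.05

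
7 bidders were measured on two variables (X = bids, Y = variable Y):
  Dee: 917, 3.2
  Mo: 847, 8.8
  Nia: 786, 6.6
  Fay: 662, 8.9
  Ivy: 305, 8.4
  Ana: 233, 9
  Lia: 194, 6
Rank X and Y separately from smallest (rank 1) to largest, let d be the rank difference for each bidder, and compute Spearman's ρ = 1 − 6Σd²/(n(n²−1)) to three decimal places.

Ranks of variable 1: 7, 6, 5, 4, 3, 2, 1
Ranks of variable 2: 1, 5, 3, 6, 4, 7, 2
d = r₁ − r₂: 6, 1, 2, -2, -1, -5, -1
d²: 36, 1, 4, 4, 1, 25, 1; Σd² = 72
ρ = 1 − 6·72/(7·48) = 1 − 432/336 = -0.286

-0.286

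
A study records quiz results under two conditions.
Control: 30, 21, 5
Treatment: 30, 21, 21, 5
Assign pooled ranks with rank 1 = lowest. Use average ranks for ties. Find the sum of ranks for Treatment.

16

Sorted (ascending): 5, 5, 21, 21, 21, 30, 30
The 2 values of 5 occupy positions 1–2 → average rank (1+2)/2 = 1.5.
The 3 values of 21 occupy positions 3–5 → average rank 4.
The 2 values of 30 occupy positions 6–7 → average rank (6+7)/2 = 6.5.
Treatment values → pooled ranks: 30→6.5, 21→4, 21→4, 5→1.5
Rank sum = 6.5 + 4 + 4 + 1.5 = 16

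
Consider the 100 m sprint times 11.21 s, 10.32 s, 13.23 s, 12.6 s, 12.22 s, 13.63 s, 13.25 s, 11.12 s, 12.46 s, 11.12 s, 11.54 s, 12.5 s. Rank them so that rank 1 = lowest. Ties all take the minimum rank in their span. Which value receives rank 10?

13.23

Sorted (ascending): 10.32, 11.12, 11.12, 11.21, 11.54, 12.22, 12.46, 12.5, 12.6, 13.23, 13.25, 13.63
The 2 values of 11.12 occupy positions 2–3 → each gets rank 2.
Rank 10 → value 13.23.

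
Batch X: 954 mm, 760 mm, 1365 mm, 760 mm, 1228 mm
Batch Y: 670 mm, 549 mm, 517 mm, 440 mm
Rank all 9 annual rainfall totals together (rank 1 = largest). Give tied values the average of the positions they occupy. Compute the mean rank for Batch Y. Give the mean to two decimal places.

7.50

Sorted (descending): 1365, 1228, 954, 760, 760, 670, 549, 517, 440
The 2 values of 760 occupy positions 4–5 → average rank (4+5)/2 = 4.5.
Batch Y values → pooled ranks: 670→6, 549→7, 517→8, 440→9
Mean rank = (6 + 7 + 8 + 9) / 4 = 7.50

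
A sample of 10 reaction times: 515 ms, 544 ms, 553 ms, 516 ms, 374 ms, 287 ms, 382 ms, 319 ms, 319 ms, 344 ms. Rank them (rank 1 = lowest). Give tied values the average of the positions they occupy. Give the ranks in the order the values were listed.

Sorted (ascending): 287, 319, 319, 344, 374, 382, 515, 516, 544, 553
The 2 values of 319 occupy positions 2–3 → average rank (2+3)/2 = 2.5.

7, 9, 10, 8, 5, 1, 6, 2.5, 2.5, 4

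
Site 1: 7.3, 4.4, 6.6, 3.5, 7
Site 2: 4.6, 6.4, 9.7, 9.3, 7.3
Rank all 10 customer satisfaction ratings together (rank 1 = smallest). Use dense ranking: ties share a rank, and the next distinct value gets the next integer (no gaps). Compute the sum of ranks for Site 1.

21

Sorted (ascending): 3.5, 4.4, 4.6, 6.4, 6.6, 7, 7.3, 7.3, 9.3, 9.7
The 2 values of 7.3 share dense rank 7.
Remaining distinct values take the next consecutive integers.
Site 1 values → pooled ranks: 7.3→7, 4.4→2, 6.6→5, 3.5→1, 7→6
Rank sum = 7 + 2 + 5 + 1 + 6 = 21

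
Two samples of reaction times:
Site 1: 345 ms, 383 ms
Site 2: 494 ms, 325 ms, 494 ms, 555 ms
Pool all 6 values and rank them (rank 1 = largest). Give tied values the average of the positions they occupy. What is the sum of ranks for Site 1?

Sorted (descending): 555, 494, 494, 383, 345, 325
The 2 values of 494 occupy positions 2–3 → average rank (2+3)/2 = 2.5.
Site 1 values → pooled ranks: 345→5, 383→4
Rank sum = 5 + 4 = 9

9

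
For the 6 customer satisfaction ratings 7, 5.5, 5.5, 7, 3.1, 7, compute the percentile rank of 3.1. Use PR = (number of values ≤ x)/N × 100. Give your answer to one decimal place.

N = 6.
Strictly below 3.1: 0. Equal to 3.1: 1.
PR = 1/6 × 100 = 16.7

16.7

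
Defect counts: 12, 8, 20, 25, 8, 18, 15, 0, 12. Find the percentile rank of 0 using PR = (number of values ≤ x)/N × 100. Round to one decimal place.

N = 9.
Strictly below 0: 0. Equal to 0: 1.
PR = 1/9 × 100 = 11.1

11.1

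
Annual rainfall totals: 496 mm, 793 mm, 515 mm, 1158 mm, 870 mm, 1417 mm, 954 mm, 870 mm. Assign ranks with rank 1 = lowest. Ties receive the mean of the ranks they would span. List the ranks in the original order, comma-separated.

1, 3, 2, 7, 4.5, 8, 6, 4.5

Sorted (ascending): 496, 515, 793, 870, 870, 954, 1158, 1417
The 2 values of 870 occupy positions 4–5 → average rank (4+5)/2 = 4.5.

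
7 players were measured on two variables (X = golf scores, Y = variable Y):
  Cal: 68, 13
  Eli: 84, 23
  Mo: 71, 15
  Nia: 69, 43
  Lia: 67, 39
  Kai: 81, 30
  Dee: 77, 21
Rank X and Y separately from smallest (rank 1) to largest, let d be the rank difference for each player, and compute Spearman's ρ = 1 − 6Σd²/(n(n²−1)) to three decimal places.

-0.071

Ranks of variable 1: 2, 7, 4, 3, 1, 6, 5
Ranks of variable 2: 1, 4, 2, 7, 6, 5, 3
d = r₁ − r₂: 1, 3, 2, -4, -5, 1, 2
d²: 1, 9, 4, 16, 25, 1, 4; Σd² = 60
ρ = 1 − 6·60/(7·48) = 1 − 360/336 = -0.071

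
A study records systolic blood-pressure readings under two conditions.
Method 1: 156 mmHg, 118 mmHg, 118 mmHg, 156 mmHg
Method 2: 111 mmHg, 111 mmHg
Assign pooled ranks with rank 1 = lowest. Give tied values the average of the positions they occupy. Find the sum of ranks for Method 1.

18

Sorted (ascending): 111, 111, 118, 118, 156, 156
The 2 values of 111 occupy positions 1–2 → average rank (1+2)/2 = 1.5.
The 2 values of 118 occupy positions 3–4 → average rank (3+4)/2 = 3.5.
The 2 values of 156 occupy positions 5–6 → average rank (5+6)/2 = 5.5.
Method 1 values → pooled ranks: 156→5.5, 118→3.5, 118→3.5, 156→5.5
Rank sum = 5.5 + 3.5 + 3.5 + 5.5 = 18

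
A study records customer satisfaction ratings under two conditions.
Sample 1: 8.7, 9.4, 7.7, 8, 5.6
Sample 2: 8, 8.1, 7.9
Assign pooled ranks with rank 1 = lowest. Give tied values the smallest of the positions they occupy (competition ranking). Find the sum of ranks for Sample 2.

Sorted (ascending): 5.6, 7.7, 7.9, 8, 8, 8.1, 8.7, 9.4
The 2 values of 8 occupy positions 4–5 → each gets rank 4.
Sample 2 values → pooled ranks: 8→4, 8.1→6, 7.9→3
Rank sum = 4 + 6 + 3 = 13

13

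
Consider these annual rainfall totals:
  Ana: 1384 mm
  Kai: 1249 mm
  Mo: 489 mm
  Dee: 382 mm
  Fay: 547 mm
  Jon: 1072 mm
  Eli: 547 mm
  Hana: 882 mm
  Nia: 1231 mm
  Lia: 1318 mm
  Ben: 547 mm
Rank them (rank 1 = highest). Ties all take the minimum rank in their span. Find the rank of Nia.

4

Sorted (descending): 1384, 1318, 1249, 1231, 1072, 882, 547, 547, 547, 489, 382
The 3 values of 547 occupy positions 7–9 → each gets rank 7.
Nia has value 1231 mm → rank 4.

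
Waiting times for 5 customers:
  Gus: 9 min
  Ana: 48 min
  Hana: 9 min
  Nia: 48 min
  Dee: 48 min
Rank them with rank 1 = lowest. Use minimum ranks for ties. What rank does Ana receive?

3

Sorted (ascending): 9, 9, 48, 48, 48
The 2 values of 9 occupy positions 1–2 → each gets rank 1.
The 3 values of 48 occupy positions 3–5 → each gets rank 3.
Ana has value 48 min → rank 3.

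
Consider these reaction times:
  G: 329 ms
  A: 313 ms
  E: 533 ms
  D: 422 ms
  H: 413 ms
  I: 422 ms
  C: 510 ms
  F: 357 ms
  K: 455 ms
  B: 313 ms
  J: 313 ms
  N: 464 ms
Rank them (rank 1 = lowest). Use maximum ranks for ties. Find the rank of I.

Sorted (ascending): 313, 313, 313, 329, 357, 413, 422, 422, 455, 464, 510, 533
The 3 values of 313 occupy positions 1–3 → each gets rank 3.
The 2 values of 422 occupy positions 7–8 → each gets rank 8.
I has value 422 ms → rank 8.

8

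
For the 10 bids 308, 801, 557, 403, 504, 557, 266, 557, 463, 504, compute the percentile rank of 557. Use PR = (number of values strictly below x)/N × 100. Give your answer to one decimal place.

N = 10.
Strictly below 557: 6. Equal to 557: 3.
PR = 6/10 × 100 = 60.0

60.0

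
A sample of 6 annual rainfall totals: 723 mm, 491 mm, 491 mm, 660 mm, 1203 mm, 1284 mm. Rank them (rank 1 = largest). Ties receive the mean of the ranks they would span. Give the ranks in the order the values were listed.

3, 5.5, 5.5, 4, 2, 1

Sorted (descending): 1284, 1203, 723, 660, 491, 491
The 2 values of 491 occupy positions 5–6 → average rank (5+6)/2 = 5.5.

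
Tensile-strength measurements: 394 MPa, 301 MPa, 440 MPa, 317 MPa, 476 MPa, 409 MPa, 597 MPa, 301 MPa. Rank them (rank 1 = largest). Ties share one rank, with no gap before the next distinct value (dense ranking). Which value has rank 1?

597

Sorted (descending): 597, 476, 440, 409, 394, 317, 301, 301
The 2 values of 301 share dense rank 7.
Remaining distinct values take the next consecutive integers.
Rank 1 → value 597.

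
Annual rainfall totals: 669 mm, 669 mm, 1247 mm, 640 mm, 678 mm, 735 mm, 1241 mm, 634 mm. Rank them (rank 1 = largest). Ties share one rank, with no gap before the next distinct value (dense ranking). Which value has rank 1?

Sorted (descending): 1247, 1241, 735, 678, 669, 669, 640, 634
The 2 values of 669 share dense rank 5.
Remaining distinct values take the next consecutive integers.
Rank 1 → value 1247.

1247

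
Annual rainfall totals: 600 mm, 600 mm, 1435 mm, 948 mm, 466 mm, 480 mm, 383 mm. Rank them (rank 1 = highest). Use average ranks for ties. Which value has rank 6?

466

Sorted (descending): 1435, 948, 600, 600, 480, 466, 383
The 2 values of 600 occupy positions 3–4 → average rank (3+4)/2 = 3.5.
Rank 6 → value 466.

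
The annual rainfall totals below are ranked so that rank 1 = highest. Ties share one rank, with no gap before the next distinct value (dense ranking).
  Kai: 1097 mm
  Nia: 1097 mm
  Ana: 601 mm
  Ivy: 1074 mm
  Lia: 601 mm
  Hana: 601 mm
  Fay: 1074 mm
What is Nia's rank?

1

Sorted (descending): 1097, 1097, 1074, 1074, 601, 601, 601
The 2 values of 1097 share dense rank 1.
The 2 values of 1074 share dense rank 2.
The 3 values of 601 share dense rank 3.
Nia has value 1097 mm → rank 1.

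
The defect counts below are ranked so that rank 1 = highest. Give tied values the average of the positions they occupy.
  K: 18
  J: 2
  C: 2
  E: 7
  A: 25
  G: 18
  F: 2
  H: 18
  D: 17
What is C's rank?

8

Sorted (descending): 25, 18, 18, 18, 17, 7, 2, 2, 2
The 3 values of 18 occupy positions 2–4 → average rank 3.
The 3 values of 2 occupy positions 7–9 → average rank 8.
C has value 2 → rank 8.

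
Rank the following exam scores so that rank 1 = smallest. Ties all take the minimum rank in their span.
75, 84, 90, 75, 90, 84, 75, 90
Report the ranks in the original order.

1, 4, 6, 1, 6, 4, 1, 6

Sorted (ascending): 75, 75, 75, 84, 84, 90, 90, 90
The 3 values of 75 occupy positions 1–3 → each gets rank 1.
The 2 values of 84 occupy positions 4–5 → each gets rank 4.
The 3 values of 90 occupy positions 6–8 → each gets rank 6.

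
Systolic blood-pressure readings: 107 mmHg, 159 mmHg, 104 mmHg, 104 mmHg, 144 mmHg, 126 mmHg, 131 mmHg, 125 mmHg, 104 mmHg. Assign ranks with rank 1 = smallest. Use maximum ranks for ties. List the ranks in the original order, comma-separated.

Sorted (ascending): 104, 104, 104, 107, 125, 126, 131, 144, 159
The 3 values of 104 occupy positions 1–3 → each gets rank 3.

4, 9, 3, 3, 8, 6, 7, 5, 3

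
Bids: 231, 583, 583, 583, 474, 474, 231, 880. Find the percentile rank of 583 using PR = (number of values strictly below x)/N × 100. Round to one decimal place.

N = 8.
Strictly below 583: 4. Equal to 583: 3.
PR = 4/8 × 100 = 50.0

50.0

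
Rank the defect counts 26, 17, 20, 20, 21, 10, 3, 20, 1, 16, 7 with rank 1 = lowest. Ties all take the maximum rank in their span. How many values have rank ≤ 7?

6

Sorted (ascending): 1, 3, 7, 10, 16, 17, 20, 20, 20, 21, 26
The 3 values of 20 occupy positions 7–9 → each gets rank 9.
Ranks ≤ 7: {1, 2, 3, 4, 5, 6} → 6 values.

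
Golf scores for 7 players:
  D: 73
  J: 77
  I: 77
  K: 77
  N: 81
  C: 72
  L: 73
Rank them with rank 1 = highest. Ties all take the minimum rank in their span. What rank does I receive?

Sorted (descending): 81, 77, 77, 77, 73, 73, 72
The 3 values of 77 occupy positions 2–4 → each gets rank 2.
The 2 values of 73 occupy positions 5–6 → each gets rank 5.
I has value 77 → rank 2.

2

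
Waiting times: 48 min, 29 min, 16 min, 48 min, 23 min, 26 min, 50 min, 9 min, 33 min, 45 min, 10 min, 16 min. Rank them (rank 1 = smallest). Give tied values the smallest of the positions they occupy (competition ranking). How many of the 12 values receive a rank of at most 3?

Sorted (ascending): 9, 10, 16, 16, 23, 26, 29, 33, 45, 48, 48, 50
The 2 values of 16 occupy positions 3–4 → each gets rank 3.
The 2 values of 48 occupy positions 10–11 → each gets rank 10.
Ranks ≤ 3: {1, 2, 3, 3} → 4 values.

4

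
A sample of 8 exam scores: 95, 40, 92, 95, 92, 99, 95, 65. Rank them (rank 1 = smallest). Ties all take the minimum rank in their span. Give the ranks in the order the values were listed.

Sorted (ascending): 40, 65, 92, 92, 95, 95, 95, 99
The 2 values of 92 occupy positions 3–4 → each gets rank 3.
The 3 values of 95 occupy positions 5–7 → each gets rank 5.

5, 1, 3, 5, 3, 8, 5, 2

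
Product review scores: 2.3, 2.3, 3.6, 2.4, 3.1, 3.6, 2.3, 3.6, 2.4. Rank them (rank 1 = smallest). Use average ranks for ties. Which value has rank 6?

3.1

Sorted (ascending): 2.3, 2.3, 2.3, 2.4, 2.4, 3.1, 3.6, 3.6, 3.6
The 3 values of 2.3 occupy positions 1–3 → average rank 2.
The 2 values of 2.4 occupy positions 4–5 → average rank (4+5)/2 = 4.5.
The 3 values of 3.6 occupy positions 7–9 → average rank 8.
Rank 6 → value 3.1.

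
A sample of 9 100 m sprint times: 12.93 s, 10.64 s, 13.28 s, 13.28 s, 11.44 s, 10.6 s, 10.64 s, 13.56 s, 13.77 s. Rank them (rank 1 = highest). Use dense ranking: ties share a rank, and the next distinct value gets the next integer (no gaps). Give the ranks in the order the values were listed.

4, 6, 3, 3, 5, 7, 6, 2, 1

Sorted (descending): 13.77, 13.56, 13.28, 13.28, 12.93, 11.44, 10.64, 10.64, 10.6
The 2 values of 13.28 share dense rank 3.
The 2 values of 10.64 share dense rank 6.
Remaining distinct values take the next consecutive integers.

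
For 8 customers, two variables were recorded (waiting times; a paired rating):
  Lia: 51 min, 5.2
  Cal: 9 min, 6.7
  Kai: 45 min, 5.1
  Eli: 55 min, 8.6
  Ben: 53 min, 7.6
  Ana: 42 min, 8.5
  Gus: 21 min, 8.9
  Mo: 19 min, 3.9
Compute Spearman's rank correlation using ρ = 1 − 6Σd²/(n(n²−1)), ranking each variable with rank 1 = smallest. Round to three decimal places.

Ranks of variable 1: 6, 1, 5, 8, 7, 4, 3, 2
Ranks of variable 2: 3, 4, 2, 7, 5, 6, 8, 1
d = r₁ − r₂: 3, -3, 3, 1, 2, -2, -5, 1
d²: 9, 9, 9, 1, 4, 4, 25, 1; Σd² = 62
ρ = 1 − 6·62/(8·63) = 1 − 372/504 = 0.262

0.262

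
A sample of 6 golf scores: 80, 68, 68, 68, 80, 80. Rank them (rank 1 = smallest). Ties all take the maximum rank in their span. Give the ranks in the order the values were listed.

6, 3, 3, 3, 6, 6

Sorted (ascending): 68, 68, 68, 80, 80, 80
The 3 values of 68 occupy positions 1–3 → each gets rank 3.
The 3 values of 80 occupy positions 4–6 → each gets rank 6.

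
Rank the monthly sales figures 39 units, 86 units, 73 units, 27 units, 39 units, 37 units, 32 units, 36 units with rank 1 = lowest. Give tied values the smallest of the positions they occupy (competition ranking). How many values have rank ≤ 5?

6

Sorted (ascending): 27, 32, 36, 37, 39, 39, 73, 86
The 2 values of 39 occupy positions 5–6 → each gets rank 5.
Ranks ≤ 5: {1, 2, 3, 4, 5, 5} → 6 values.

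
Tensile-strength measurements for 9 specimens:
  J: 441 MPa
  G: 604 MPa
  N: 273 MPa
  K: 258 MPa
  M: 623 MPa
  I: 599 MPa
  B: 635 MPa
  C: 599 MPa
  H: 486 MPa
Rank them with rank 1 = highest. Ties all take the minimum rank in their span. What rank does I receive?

4

Sorted (descending): 635, 623, 604, 599, 599, 486, 441, 273, 258
The 2 values of 599 occupy positions 4–5 → each gets rank 4.
I has value 599 MPa → rank 4.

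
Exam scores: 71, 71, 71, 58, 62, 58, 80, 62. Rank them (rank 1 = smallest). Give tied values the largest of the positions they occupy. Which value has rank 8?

Sorted (ascending): 58, 58, 62, 62, 71, 71, 71, 80
The 2 values of 58 occupy positions 1–2 → each gets rank 2.
The 2 values of 62 occupy positions 3–4 → each gets rank 4.
The 3 values of 71 occupy positions 5–7 → each gets rank 7.
Rank 8 → value 80.

80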